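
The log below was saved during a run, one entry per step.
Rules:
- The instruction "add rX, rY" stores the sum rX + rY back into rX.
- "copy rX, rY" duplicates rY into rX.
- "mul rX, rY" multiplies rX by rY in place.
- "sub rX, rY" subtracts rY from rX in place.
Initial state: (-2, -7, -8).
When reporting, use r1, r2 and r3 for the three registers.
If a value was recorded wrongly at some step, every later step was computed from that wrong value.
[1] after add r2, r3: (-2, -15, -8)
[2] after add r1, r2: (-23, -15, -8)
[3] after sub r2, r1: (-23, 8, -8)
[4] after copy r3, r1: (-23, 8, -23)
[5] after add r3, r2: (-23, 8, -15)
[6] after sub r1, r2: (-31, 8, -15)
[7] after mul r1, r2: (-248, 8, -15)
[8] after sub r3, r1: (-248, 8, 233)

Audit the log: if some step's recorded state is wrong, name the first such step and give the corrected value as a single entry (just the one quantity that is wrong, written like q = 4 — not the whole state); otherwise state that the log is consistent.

step 2, r1 = -17

1. r2 = -7 + -8 = -15 (matches)
2. r1 = -2 + -15 = -17 (the log disagrees here)
Step 2 is the first one off; corrected, r1 = -17.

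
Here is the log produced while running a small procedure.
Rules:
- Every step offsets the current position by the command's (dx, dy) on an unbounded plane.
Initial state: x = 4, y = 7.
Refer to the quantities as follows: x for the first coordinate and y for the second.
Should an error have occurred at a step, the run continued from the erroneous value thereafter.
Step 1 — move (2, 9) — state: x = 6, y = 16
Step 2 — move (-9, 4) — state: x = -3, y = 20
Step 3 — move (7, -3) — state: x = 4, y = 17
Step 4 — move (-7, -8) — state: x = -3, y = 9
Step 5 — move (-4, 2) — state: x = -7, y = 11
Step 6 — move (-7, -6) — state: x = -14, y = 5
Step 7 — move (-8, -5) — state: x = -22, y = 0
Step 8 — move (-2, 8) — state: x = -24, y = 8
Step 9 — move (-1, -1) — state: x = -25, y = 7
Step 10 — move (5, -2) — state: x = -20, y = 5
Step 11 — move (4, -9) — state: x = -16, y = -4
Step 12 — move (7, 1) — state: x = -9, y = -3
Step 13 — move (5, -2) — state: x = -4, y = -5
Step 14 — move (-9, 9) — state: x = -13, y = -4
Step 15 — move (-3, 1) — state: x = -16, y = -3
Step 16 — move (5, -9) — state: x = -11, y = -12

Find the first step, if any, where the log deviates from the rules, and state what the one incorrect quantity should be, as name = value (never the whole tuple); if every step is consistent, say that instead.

step 14, y = 4

step 1: x = 4 + (2) = 6, y = 7 + (9) = 16 -> confirmed correct
step 2: x = 6 + (-9) = -3, y = 16 + (4) = 20 -> checks out
step 3: x = -3 + (7) = 4, y = 20 + (-3) = 17 -> matches
step 4: x = 4 + (-7) = -3, y = 17 + (-8) = 9 -> agrees with the log
step 5: x = -3 + (-4) = -7, y = 9 + (2) = 11 -> checks out
step 6: x = -7 + (-7) = -14, y = 11 + (-6) = 5 -> exactly as logged
step 7: x = -14 + (-8) = -22, y = 5 + (-5) = 0 -> agrees with the log
step 8: x = -22 + (-2) = -24, y = 0 + (8) = 8 -> matches
step 9: x = -24 + (-1) = -25, y = 8 + (-1) = 7 -> verified
step 10: x = -25 + (5) = -20, y = 7 + (-2) = 5 -> no discrepancy
step 11: x = -20 + (4) = -16, y = 5 + (-9) = -4 -> confirmed correct
step 12: x = -16 + (7) = -9, y = -4 + (1) = -3 -> no discrepancy
step 13: x = -9 + (5) = -4, y = -3 + (-2) = -5 -> in agreement
step 14: x = -4 + (-9) = -13, y = -5 + (9) = 4 -> the entry is off here
First deviation found at step 14; the corrected entry is y = 4.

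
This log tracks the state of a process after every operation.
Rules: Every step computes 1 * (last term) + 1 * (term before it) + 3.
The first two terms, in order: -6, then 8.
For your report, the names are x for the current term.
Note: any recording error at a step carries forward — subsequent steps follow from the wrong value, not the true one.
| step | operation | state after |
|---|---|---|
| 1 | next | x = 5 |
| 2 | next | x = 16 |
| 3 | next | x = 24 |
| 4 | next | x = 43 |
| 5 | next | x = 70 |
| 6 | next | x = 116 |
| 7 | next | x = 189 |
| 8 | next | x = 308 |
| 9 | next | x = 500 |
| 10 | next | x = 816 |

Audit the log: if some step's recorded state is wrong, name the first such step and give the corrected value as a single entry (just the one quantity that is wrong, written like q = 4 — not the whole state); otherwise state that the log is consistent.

step 10, x = 811

Recomputing the run from the initial state:
step 1: x = 5
step 2: x = 16
step 3: x = 24
step 4: x = 43
step 5: x = 70
step 6: x = 116
step 7: x = 189
step 8: x = 308
step 9: x = 500
step 10: x = 811
The first disagreement with the log is at step 10, where the value should be x = 811.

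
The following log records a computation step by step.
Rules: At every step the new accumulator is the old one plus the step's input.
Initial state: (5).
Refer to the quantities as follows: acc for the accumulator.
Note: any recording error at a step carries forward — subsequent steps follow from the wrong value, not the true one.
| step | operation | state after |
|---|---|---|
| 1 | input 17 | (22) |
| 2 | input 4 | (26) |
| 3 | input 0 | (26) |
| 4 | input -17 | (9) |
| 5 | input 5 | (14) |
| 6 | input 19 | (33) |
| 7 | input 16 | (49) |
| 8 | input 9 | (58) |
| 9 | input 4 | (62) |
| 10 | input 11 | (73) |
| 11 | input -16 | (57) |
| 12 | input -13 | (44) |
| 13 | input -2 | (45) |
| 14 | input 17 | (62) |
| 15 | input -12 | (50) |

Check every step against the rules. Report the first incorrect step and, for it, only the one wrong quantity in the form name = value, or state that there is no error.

step 13, acc = 42

Step 1: acc = 5 + 17 = 22 — consistent with the log.
Step 2: acc = 22 + 4 = 26 — same as recorded.
Step 3: acc = 26 + 0 = 26 — confirmed correct.
Step 4: acc = 26 + -17 = 9 — matches.
Step 5: acc = 9 + 5 = 14 — in agreement.
Step 6: acc = 14 + 19 = 33 — in agreement.
Step 7: acc = 33 + 16 = 49 — checks out.
Step 8: acc = 49 + 9 = 58 — exactly as logged.
Step 9: acc = 58 + 4 = 62 — verified.
Step 10: acc = 62 + 11 = 73 — in agreement.
Step 11: acc = 73 + -16 = 57 — agrees with the log.
Step 12: acc = 57 + -13 = 44 — in agreement.
Step 13: acc = 44 + -2 = 42 — a discrepancy with the log.
That makes step 13 the first incorrect line — acc = 42 is what it should show.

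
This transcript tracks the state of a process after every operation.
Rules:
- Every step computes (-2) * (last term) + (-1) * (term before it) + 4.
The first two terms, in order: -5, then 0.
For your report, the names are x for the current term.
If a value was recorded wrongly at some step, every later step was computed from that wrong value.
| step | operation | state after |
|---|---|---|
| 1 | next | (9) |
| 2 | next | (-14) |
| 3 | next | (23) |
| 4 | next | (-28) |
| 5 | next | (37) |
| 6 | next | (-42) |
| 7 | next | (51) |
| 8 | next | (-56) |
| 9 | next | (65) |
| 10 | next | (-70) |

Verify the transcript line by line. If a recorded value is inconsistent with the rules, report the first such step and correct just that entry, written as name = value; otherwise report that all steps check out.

Recomputing the run from the initial state:
step 1: x = 9
step 2: x = -14
step 3: x = 23
step 4: x = -28
step 5: x = 37
step 6: x = -42
step 7: x = 51
step 8: x = -56
step 9: x = 65
step 10: x = -70
This matches the transcript at every step.

no error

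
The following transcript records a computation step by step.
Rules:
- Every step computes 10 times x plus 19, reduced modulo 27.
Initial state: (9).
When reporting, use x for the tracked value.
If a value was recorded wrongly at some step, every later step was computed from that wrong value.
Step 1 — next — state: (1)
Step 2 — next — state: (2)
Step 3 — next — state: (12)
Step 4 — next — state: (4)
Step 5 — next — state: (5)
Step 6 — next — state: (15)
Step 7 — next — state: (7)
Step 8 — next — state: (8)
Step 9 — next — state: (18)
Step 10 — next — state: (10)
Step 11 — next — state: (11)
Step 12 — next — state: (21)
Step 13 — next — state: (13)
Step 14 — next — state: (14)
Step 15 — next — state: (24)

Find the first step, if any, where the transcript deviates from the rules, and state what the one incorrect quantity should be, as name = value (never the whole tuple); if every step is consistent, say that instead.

step 1: x = (10*9 + 19) mod 27 = 1 -> same as recorded
step 2: x = (10*1 + 19) mod 27 = 2 -> in agreement
step 3: x = (10*2 + 19) mod 27 = 12 -> no discrepancy
step 4: x = (10*12 + 19) mod 27 = 4 -> confirmed correct
step 5: x = (10*4 + 19) mod 27 = 5 -> matches
step 6: x = (10*5 + 19) mod 27 = 15 -> agrees with the transcript
step 7: x = (10*15 + 19) mod 27 = 7 -> in agreement
step 8: x = (10*7 + 19) mod 27 = 8 -> consistent with the transcript
step 9: x = (10*8 + 19) mod 27 = 18 -> confirmed correct
step 10: x = (10*18 + 19) mod 27 = 10 -> no discrepancy
step 11: x = (10*10 + 19) mod 27 = 11 -> confirmed correct
step 12: x = (10*11 + 19) mod 27 = 21 -> no discrepancy
step 13: x = (10*21 + 19) mod 27 = 13 -> verified
step 14: x = (10*13 + 19) mod 27 = 14 -> same as recorded
step 15: x = (10*14 + 19) mod 27 = 24 -> checks out
Every step is consistent.

no error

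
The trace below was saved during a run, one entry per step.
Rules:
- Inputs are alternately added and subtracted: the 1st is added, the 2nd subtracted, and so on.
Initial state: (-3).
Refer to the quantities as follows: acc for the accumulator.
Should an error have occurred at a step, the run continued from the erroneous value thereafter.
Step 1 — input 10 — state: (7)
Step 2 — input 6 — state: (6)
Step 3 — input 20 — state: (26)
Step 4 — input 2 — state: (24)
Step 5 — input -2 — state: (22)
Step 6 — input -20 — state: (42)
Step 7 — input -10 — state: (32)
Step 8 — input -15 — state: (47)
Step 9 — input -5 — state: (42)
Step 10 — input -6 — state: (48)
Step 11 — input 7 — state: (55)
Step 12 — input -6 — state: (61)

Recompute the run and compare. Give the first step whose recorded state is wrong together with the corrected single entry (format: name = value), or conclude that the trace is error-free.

Step 1: acc = -3 + 10 = 7 — agrees with the trace.
Step 2: acc = 7 - 6 = 1 — the entry is off here.
So the first discrepancy is step 2, where the right value is acc = 1.

step 2, acc = 1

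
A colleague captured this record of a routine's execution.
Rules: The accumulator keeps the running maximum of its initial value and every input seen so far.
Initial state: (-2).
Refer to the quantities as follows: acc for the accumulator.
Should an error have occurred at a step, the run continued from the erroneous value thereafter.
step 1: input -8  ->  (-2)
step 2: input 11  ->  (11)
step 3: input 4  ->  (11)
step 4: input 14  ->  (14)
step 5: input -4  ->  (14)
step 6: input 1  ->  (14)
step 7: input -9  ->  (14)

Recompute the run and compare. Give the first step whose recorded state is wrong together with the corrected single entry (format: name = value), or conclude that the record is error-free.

step 1: acc = max(-2, -8) = -2 -> confirmed correct
step 2: acc = max(-2, 11) = 11 -> checks out
step 3: acc = max(11, 4) = 11 -> consistent with the record
step 4: acc = max(11, 14) = 14 -> confirmed correct
step 5: acc = max(14, -4) = 14 -> same as recorded
step 6: acc = max(14, 1) = 14 -> agrees with the record
step 7: acc = max(14, -9) = 14 -> matches
The whole run recomputes cleanly — no discrepancies.

no error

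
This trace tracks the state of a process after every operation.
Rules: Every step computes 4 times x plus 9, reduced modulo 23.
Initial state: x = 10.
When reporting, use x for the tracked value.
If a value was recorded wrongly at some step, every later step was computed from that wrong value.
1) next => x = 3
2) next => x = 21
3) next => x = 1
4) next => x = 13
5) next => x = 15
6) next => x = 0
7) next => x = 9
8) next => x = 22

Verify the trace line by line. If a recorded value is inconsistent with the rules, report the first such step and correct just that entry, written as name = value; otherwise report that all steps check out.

step 1: x = (4*10 + 9) mod 23 = 3 -> checks out
step 2: x = (4*3 + 9) mod 23 = 21 -> same as recorded
step 3: x = (4*21 + 9) mod 23 = 1 -> exactly as logged
step 4: x = (4*1 + 9) mod 23 = 13 -> verified
step 5: x = (4*13 + 9) mod 23 = 15 -> no discrepancy
step 6: x = (4*15 + 9) mod 23 = 0 -> verified
step 7: x = (4*0 + 9) mod 23 = 9 -> matches
step 8: x = (4*9 + 9) mod 23 = 22 -> no discrepancy
All steps check out; nothing to correct.

no error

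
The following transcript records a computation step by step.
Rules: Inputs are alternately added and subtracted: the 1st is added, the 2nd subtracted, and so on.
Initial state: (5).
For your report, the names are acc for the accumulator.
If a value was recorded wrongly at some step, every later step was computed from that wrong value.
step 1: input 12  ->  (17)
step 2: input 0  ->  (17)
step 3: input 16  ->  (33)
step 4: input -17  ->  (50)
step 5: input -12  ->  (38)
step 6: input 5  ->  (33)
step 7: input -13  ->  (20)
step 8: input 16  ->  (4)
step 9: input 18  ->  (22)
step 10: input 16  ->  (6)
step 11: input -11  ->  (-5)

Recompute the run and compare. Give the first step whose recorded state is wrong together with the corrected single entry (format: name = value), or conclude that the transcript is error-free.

1. acc = 5 + 12 = 17 (same as recorded)
2. acc = 17 - 0 = 17 (exactly as logged)
3. acc = 17 + 16 = 33 (no discrepancy)
4. acc = 33 - -17 = 50 (verified)
5. acc = 50 + -12 = 38 (in agreement)
6. acc = 38 - 5 = 33 (in agreement)
7. acc = 33 + -13 = 20 (checks out)
8. acc = 20 - 16 = 4 (exactly as logged)
9. acc = 4 + 18 = 22 (checks out)
10. acc = 22 - 16 = 6 (no discrepancy)
11. acc = 6 + -11 = -5 (same as recorded)
Every step is consistent.

no error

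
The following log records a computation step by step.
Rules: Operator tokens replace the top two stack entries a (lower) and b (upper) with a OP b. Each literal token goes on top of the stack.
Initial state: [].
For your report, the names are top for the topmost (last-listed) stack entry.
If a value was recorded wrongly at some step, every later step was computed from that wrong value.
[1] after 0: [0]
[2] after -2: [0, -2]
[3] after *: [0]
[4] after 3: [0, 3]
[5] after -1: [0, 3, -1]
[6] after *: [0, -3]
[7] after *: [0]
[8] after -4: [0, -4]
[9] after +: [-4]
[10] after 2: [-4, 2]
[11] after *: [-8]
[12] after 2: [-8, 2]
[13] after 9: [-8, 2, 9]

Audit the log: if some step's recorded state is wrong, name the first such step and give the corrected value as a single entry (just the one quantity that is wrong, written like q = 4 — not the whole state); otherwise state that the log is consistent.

step 1: push 0: top = 0 -> agrees with the log
step 2: push -2: top = -2 -> same as recorded
step 3: 0 * -2 = 0 -> exactly as logged
step 4: push 3: top = 3 -> checks out
step 5: push -1: top = -1 -> checks out
step 6: 3 * -1 = -3 -> no discrepancy
step 7: 0 * -3 = 0 -> verified
step 8: push -4: top = -4 -> same as recorded
step 9: 0 + -4 = -4 -> checks out
step 10: push 2: top = 2 -> confirmed correct
step 11: -4 * 2 = -8 -> exactly as logged
step 12: push 2: top = 2 -> matches
step 13: push 9: top = 9 -> exactly as logged
Every step is consistent.

no error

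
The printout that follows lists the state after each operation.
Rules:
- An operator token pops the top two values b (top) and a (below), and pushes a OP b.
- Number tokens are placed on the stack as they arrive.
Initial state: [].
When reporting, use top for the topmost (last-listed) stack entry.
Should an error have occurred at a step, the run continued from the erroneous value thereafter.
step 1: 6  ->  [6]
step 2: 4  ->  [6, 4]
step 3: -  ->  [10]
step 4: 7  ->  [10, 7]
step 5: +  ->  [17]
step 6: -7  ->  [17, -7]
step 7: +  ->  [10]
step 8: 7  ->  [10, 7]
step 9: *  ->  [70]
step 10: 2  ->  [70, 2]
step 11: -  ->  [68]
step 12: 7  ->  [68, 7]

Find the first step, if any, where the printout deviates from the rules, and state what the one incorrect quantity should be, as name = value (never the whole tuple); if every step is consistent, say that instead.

step 3, top = 2

Recomputing the run from the initial state:
step 1: [6]
step 2: [6, 4]
step 3: [2]
step 4: [2, 7]
step 5: [9]
step 6: [9, -7]
step 7: [2]
step 8: [2, 7]
step 9: [14]
step 10: [14, 2]
step 11: [12]
step 12: [12, 7]
The first disagreement with the printout is at step 3, where the value should be top = 2.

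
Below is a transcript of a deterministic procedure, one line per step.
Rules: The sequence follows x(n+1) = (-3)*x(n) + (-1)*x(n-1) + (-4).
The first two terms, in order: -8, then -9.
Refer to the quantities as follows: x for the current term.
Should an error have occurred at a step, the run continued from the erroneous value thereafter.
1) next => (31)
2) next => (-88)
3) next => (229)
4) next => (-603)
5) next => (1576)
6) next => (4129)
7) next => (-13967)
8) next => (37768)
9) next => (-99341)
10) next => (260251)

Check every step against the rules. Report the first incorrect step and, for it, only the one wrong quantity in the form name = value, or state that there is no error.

Step 1: x = -3*(-9) + (-1)*(-8) + (-4) = 31 — checks out.
Step 2: x = -3*(31) + (-1)*(-9) + (-4) = -88 — confirmed correct.
Step 3: x = -3*(-88) + (-1)*(31) + (-4) = 229 — confirmed correct.
Step 4: x = -3*(229) + (-1)*(-88) + (-4) = -603 — agrees with the transcript.
Step 5: x = -3*(-603) + (-1)*(229) + (-4) = 1576 — verified.
Step 6: x = -3*(1576) + (-1)*(-603) + (-4) = -4129 — a discrepancy with the transcript.
First deviation found at step 6; the corrected entry is x = -4129.

step 6, x = -4129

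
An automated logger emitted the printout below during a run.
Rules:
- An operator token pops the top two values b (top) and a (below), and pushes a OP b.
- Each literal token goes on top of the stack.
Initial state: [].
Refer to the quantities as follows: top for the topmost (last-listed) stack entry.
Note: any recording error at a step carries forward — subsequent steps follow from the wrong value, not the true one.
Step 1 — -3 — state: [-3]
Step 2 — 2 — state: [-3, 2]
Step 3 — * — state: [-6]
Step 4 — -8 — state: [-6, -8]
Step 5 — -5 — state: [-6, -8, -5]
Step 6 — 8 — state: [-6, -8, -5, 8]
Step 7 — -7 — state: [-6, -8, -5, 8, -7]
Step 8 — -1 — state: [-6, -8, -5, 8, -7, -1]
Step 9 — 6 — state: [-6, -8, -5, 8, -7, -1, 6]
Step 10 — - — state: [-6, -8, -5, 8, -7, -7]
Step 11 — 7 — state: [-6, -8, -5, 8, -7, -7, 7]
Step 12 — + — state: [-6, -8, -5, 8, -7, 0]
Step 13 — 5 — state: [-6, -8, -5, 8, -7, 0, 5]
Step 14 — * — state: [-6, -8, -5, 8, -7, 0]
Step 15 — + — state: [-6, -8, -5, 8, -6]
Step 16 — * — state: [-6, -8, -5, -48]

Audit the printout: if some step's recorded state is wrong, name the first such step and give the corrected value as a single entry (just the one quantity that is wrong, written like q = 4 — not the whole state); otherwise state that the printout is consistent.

step 15, top = -7

Recomputing the run from the initial state:
step 1: [-3]
step 2: [-3, 2]
step 3: [-6]
step 4: [-6, -8]
step 5: [-6, -8, -5]
step 6: [-6, -8, -5, 8]
step 7: [-6, -8, -5, 8, -7]
step 8: [-6, -8, -5, 8, -7, -1]
step 9: [-6, -8, -5, 8, -7, -1, 6]
step 10: [-6, -8, -5, 8, -7, -7]
step 11: [-6, -8, -5, 8, -7, -7, 7]
step 12: [-6, -8, -5, 8, -7, 0]
step 13: [-6, -8, -5, 8, -7, 0, 5]
step 14: [-6, -8, -5, 8, -7, 0]
step 15: [-6, -8, -5, 8, -7]
step 16: [-6, -8, -5, -56]
The first disagreement with the printout is at step 15, where the value should be top = -7.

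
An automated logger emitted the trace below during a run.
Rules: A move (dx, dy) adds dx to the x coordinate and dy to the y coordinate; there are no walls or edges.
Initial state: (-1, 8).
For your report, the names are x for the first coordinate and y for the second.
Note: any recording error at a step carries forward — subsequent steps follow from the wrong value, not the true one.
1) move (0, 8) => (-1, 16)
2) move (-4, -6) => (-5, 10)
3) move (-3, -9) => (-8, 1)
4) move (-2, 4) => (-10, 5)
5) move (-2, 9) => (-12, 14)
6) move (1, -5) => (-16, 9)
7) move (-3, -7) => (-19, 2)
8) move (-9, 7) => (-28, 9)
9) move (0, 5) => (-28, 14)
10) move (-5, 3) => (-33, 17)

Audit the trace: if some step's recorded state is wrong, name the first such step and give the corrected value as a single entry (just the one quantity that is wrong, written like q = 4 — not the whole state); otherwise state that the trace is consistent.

Step 1: x = -1 + (0) = -1, y = 8 + (8) = 16 — same as recorded.
Step 2: x = -1 + (-4) = -5, y = 16 + (-6) = 10 — checks out.
Step 3: x = -5 + (-3) = -8, y = 10 + (-9) = 1 — in agreement.
Step 4: x = -8 + (-2) = -10, y = 1 + (4) = 5 — exactly as logged.
Step 5: x = -10 + (-2) = -12, y = 5 + (9) = 14 — consistent with the trace.
Step 6: x = -12 + (1) = -11, y = 14 + (-5) = 9 — first mismatch against the trace.
So the first discrepancy is step 6, where the right value is x = -11.

step 6, x = -11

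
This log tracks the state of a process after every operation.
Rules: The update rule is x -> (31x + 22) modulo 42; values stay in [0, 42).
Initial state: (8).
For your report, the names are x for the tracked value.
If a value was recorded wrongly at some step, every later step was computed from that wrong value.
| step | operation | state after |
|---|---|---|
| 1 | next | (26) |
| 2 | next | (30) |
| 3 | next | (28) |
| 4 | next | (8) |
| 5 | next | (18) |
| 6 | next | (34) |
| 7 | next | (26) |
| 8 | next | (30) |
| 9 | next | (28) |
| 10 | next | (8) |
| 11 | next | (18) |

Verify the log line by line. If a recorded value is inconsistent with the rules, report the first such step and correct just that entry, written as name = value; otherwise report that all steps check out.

step 1, x = 18

Recomputing the run from the initial state:
step 1: x = 18
step 2: x = 34
step 3: x = 26
step 4: x = 30
step 5: x = 28
step 6: x = 8
step 7: x = 18
step 8: x = 34
step 9: x = 26
step 10: x = 30
step 11: x = 28
The first disagreement with the log is at step 1, where the value should be x = 18.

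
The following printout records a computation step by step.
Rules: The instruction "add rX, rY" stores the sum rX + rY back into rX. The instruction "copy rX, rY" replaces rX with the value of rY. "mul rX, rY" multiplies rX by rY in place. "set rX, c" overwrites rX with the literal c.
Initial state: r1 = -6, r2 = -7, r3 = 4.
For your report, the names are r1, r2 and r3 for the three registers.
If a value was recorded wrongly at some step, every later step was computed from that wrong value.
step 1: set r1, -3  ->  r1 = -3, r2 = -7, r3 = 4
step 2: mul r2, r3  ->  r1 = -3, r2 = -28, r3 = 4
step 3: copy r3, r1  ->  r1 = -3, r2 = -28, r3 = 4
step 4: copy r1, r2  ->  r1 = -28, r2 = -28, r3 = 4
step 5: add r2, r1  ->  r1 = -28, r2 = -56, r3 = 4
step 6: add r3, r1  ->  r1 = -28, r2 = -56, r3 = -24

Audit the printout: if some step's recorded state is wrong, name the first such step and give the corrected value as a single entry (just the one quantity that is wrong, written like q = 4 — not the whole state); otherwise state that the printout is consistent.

step 3, r3 = -3

1. r1 = -3 (exactly as logged)
2. r2 = -7 * 4 = -28 (checks out)
3. r3 = -3 (this is not what the printout shows)
The audit stops at step 3: the recorded entry is wrong and should be r3 = -3.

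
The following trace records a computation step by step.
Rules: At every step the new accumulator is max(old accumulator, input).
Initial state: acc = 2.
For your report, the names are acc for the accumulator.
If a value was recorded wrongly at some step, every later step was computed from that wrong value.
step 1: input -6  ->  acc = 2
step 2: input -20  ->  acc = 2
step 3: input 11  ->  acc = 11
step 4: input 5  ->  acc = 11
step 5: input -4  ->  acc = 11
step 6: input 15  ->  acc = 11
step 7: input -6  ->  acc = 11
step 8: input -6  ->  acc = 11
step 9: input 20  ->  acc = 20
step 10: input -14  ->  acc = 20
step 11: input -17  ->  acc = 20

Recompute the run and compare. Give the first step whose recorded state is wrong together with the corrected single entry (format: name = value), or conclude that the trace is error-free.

step 1: acc = max(2, -6) = 2 -> agrees with the trace
step 2: acc = max(2, -20) = 2 -> exactly as logged
step 3: acc = max(2, 11) = 11 -> consistent with the trace
step 4: acc = max(11, 5) = 11 -> in agreement
step 5: acc = max(11, -4) = 11 -> no discrepancy
step 6: acc = max(11, 15) = 15 -> not what was recorded
So the first discrepancy is step 6, where the right value is acc = 15.

step 6, acc = 15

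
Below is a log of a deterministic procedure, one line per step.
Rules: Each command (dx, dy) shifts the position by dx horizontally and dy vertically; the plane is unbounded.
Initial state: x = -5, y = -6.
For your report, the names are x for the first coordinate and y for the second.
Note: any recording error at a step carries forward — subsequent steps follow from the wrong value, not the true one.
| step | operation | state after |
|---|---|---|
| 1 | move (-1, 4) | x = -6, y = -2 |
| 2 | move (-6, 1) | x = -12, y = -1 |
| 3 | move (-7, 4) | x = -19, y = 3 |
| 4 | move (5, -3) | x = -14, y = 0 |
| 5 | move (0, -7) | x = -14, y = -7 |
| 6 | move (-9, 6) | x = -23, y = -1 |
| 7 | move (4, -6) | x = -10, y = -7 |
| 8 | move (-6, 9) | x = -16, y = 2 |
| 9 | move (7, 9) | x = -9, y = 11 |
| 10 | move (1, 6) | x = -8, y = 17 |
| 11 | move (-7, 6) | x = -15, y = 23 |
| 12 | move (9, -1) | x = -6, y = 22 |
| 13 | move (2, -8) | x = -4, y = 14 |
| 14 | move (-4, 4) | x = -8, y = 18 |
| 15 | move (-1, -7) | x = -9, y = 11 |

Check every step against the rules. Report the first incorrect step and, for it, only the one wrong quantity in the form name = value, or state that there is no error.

Step 1: x = -5 + (-1) = -6, y = -6 + (4) = -2 — verified.
Step 2: x = -6 + (-6) = -12, y = -2 + (1) = -1 — verified.
Step 3: x = -12 + (-7) = -19, y = -1 + (4) = 3 — no discrepancy.
Step 4: x = -19 + (5) = -14, y = 3 + (-3) = 0 — same as recorded.
Step 5: x = -14 + (0) = -14, y = 0 + (-7) = -7 — checks out.
Step 6: x = -14 + (-9) = -23, y = -7 + (6) = -1 — confirmed correct.
Step 7: x = -23 + (4) = -19, y = -1 + (-6) = -7 — the entry is off here.
Step 7 is the first one off; corrected, x = -19.

step 7, x = -19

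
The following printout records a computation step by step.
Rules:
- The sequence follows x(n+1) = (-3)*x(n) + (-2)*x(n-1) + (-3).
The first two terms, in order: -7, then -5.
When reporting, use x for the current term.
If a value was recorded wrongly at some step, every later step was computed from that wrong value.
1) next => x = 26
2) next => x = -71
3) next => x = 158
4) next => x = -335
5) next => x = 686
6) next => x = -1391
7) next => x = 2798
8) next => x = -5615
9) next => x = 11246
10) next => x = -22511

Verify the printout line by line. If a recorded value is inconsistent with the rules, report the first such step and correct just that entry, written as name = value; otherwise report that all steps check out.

no error

Step 1: x = -3*(-5) + (-2)*(-7) + (-3) = 26 — confirmed correct.
Step 2: x = -3*(26) + (-2)*(-5) + (-3) = -71 — in agreement.
Step 3: x = -3*(-71) + (-2)*(26) + (-3) = 158 — checks out.
Step 4: x = -3*(158) + (-2)*(-71) + (-3) = -335 — in agreement.
Step 5: x = -3*(-335) + (-2)*(158) + (-3) = 686 — checks out.
Step 6: x = -3*(686) + (-2)*(-335) + (-3) = -1391 — checks out.
Step 7: x = -3*(-1391) + (-2)*(686) + (-3) = 2798 — matches.
Step 8: x = -3*(2798) + (-2)*(-1391) + (-3) = -5615 — matches.
Step 9: x = -3*(-5615) + (-2)*(2798) + (-3) = 11246 — same as recorded.
Step 10: x = -3*(11246) + (-2)*(-5615) + (-3) = -22511 — verified.
All entries verified; no error found.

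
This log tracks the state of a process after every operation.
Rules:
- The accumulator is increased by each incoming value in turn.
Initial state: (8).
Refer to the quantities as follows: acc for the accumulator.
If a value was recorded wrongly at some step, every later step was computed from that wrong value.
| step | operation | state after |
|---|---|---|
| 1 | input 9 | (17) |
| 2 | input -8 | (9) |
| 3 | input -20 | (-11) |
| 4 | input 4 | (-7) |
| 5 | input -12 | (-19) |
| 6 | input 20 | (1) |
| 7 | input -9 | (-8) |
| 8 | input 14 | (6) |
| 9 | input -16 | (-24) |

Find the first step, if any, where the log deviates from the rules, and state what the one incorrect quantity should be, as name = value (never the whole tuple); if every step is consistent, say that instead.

step 9, acc = -10

Step 1: acc = 8 + 9 = 17 — no discrepancy.
Step 2: acc = 17 + -8 = 9 — confirmed correct.
Step 3: acc = 9 + -20 = -11 — matches.
Step 4: acc = -11 + 4 = -7 — confirmed correct.
Step 5: acc = -7 + -12 = -19 — verified.
Step 6: acc = -19 + 20 = 1 — confirmed correct.
Step 7: acc = 1 + -9 = -8 — same as recorded.
Step 8: acc = -8 + 14 = 6 — confirmed correct.
Step 9: acc = 6 + -16 = -10 — the log has a different value.
First deviation found at step 9; the corrected entry is acc = -10.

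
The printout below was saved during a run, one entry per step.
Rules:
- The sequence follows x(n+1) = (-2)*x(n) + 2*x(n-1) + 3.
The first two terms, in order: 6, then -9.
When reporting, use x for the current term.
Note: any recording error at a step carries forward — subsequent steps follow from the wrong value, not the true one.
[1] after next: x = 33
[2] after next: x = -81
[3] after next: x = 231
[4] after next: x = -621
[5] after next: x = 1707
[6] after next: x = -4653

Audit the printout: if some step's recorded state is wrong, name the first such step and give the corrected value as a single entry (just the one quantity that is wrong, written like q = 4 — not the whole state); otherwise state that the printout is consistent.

no error

1. x = -2*(-9) + (2)*(6) + (3) = 33 (no discrepancy)
2. x = -2*(33) + (2)*(-9) + (3) = -81 (same as recorded)
3. x = -2*(-81) + (2)*(33) + (3) = 231 (same as recorded)
4. x = -2*(231) + (2)*(-81) + (3) = -621 (verified)
5. x = -2*(-621) + (2)*(231) + (3) = 1707 (no discrepancy)
6. x = -2*(1707) + (2)*(-621) + (3) = -4653 (matches)
Nothing is out of place; the run is error-free.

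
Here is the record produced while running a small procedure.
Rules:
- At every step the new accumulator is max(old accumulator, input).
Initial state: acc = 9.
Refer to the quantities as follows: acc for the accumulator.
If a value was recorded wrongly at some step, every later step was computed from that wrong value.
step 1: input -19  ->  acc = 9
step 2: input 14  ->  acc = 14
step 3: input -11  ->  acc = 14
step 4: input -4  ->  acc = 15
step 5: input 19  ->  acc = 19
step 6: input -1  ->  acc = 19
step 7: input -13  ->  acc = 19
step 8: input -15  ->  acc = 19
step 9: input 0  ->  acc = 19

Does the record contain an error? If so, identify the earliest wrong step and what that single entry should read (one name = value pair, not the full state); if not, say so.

1. acc = max(9, -19) = 9 (same as recorded)
2. acc = max(9, 14) = 14 (same as recorded)
3. acc = max(14, -11) = 14 (verified)
4. acc = max(14, -4) = 14 (first mismatch against the record)
The audit stops at step 4: the recorded entry is wrong and should be acc = 14.

step 4, acc = 14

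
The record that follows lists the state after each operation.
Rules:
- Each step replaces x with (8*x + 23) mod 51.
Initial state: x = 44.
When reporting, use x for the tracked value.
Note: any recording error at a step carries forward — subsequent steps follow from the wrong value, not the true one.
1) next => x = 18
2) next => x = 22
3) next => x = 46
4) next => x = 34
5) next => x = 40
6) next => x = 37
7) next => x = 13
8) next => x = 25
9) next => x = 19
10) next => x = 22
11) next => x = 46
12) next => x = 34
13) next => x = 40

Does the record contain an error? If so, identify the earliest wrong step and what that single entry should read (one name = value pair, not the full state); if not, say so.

1. x = (8*44 + 23) mod 51 = 18 (in agreement)
2. x = (8*18 + 23) mod 51 = 14 (the record disagrees here)
So the first discrepancy is step 2, where the right value is x = 14.

step 2, x = 14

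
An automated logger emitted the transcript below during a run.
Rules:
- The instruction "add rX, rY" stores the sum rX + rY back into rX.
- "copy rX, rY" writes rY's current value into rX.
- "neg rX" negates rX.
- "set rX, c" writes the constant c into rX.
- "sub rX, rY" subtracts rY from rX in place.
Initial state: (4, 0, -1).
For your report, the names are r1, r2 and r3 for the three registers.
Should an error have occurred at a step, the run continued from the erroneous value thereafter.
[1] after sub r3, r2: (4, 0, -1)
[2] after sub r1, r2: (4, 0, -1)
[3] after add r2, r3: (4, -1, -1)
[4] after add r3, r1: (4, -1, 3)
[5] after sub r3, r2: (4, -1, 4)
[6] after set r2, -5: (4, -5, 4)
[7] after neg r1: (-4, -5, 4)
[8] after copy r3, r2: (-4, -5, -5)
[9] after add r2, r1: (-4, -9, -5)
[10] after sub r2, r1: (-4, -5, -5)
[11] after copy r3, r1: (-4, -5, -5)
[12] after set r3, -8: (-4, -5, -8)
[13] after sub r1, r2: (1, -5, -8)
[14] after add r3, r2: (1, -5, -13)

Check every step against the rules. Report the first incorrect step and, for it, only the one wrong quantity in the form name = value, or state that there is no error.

Recomputing the run from the initial state:
step 1: r1 = 4, r2 = 0, r3 = -1
step 2: r1 = 4, r2 = 0, r3 = -1
step 3: r1 = 4, r2 = -1, r3 = -1
step 4: r1 = 4, r2 = -1, r3 = 3
step 5: r1 = 4, r2 = -1, r3 = 4
step 6: r1 = 4, r2 = -5, r3 = 4
step 7: r1 = -4, r2 = -5, r3 = 4
step 8: r1 = -4, r2 = -5, r3 = -5
step 9: r1 = -4, r2 = -9, r3 = -5
step 10: r1 = -4, r2 = -5, r3 = -5
step 11: r1 = -4, r2 = -5, r3 = -4
step 12: r1 = -4, r2 = -5, r3 = -8
step 13: r1 = 1, r2 = -5, r3 = -8
step 14: r1 = 1, r2 = -5, r3 = -13
The first disagreement with the transcript is at step 11, where the value should be r3 = -4.

step 11, r3 = -4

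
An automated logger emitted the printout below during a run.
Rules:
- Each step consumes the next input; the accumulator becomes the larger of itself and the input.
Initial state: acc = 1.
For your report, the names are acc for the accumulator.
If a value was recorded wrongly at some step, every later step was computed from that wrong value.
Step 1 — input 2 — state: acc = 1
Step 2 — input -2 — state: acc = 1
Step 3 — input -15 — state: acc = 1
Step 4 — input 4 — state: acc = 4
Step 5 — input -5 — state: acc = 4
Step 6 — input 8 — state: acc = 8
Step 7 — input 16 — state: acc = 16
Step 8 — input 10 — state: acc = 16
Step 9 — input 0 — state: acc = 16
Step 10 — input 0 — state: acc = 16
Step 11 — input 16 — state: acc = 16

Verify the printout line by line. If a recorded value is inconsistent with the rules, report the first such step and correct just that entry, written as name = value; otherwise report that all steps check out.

step 1, acc = 2

Recomputing the run from the initial state:
step 1: acc = 2
step 2: acc = 2
step 3: acc = 2
step 4: acc = 4
step 5: acc = 4
step 6: acc = 8
step 7: acc = 16
step 8: acc = 16
step 9: acc = 16
step 10: acc = 16
step 11: acc = 16
The first disagreement with the printout is at step 1, where the value should be acc = 2.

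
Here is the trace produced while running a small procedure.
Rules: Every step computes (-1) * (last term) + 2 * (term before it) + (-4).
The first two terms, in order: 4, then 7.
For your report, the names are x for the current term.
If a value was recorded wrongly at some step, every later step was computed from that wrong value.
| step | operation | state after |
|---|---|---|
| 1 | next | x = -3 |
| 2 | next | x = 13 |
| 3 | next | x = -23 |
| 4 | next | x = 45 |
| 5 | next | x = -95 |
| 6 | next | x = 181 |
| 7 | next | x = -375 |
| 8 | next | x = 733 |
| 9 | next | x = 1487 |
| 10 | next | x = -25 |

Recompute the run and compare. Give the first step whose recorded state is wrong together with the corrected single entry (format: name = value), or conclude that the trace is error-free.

step 9, x = -1487

Recomputing the run from the initial state:
step 1: x = -3
step 2: x = 13
step 3: x = -23
step 4: x = 45
step 5: x = -95
step 6: x = 181
step 7: x = -375
step 8: x = 733
step 9: x = -1487
step 10: x = 2949
The first disagreement with the trace is at step 9, where the value should be x = -1487.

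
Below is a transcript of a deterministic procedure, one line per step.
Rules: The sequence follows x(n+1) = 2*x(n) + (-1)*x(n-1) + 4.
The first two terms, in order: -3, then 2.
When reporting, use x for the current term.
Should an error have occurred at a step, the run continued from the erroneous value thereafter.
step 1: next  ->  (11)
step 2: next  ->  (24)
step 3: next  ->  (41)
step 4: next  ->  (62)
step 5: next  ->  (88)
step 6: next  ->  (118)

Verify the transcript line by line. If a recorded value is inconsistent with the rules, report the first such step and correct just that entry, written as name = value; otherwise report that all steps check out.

Recomputing the run from the initial state:
step 1: x = 11
step 2: x = 24
step 3: x = 41
step 4: x = 62
step 5: x = 87
step 6: x = 116
The first disagreement with the transcript is at step 5, where the value should be x = 87.

step 5, x = 87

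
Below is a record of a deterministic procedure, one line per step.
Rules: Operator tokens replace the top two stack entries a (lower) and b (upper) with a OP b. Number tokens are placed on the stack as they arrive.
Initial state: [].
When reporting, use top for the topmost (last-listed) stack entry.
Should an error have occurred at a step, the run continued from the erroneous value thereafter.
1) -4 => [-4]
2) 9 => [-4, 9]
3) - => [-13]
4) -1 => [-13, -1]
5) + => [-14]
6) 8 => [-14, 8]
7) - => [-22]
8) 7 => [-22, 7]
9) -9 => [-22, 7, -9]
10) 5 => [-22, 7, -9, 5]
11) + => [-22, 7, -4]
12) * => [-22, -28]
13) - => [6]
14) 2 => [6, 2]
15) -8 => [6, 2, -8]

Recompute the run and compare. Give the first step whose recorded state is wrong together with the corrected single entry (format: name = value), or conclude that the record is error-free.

no error

1. push -4: top = -4 (agrees with the record)
2. push 9: top = 9 (exactly as logged)
3. -4 - 9 = -13 (confirmed correct)
4. push -1: top = -1 (matches)
5. -13 + -1 = -14 (same as recorded)
6. push 8: top = 8 (agrees with the record)
7. -14 - 8 = -22 (matches)
8. push 7: top = 7 (in agreement)
9. push -9: top = -9 (confirmed correct)
10. push 5: top = 5 (agrees with the record)
11. -9 + 5 = -4 (verified)
12. 7 * -4 = -28 (consistent with the record)
13. -22 - -28 = 6 (checks out)
14. push 2: top = 2 (consistent with the record)
15. push -8: top = -8 (checks out)
No step deviates from the rules.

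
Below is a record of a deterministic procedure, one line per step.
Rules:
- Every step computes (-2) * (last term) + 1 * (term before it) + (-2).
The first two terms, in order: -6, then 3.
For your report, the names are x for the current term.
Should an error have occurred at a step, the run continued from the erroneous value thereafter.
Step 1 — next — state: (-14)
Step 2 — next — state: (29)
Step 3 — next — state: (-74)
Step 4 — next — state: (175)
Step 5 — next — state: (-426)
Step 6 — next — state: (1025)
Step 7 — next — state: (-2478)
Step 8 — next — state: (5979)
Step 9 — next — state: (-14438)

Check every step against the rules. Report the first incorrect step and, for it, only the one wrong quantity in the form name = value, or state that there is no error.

no error

1. x = -2*(3) + (1)*(-6) + (-2) = -14 (same as recorded)
2. x = -2*(-14) + (1)*(3) + (-2) = 29 (matches)
3. x = -2*(29) + (1)*(-14) + (-2) = -74 (no discrepancy)
4. x = -2*(-74) + (1)*(29) + (-2) = 175 (matches)
5. x = -2*(175) + (1)*(-74) + (-2) = -426 (matches)
6. x = -2*(-426) + (1)*(175) + (-2) = 1025 (verified)
7. x = -2*(1025) + (1)*(-426) + (-2) = -2478 (confirmed correct)
8. x = -2*(-2478) + (1)*(1025) + (-2) = 5979 (exactly as logged)
9. x = -2*(5979) + (1)*(-2478) + (-2) = -14438 (verified)
Nothing is out of place; the run is error-free.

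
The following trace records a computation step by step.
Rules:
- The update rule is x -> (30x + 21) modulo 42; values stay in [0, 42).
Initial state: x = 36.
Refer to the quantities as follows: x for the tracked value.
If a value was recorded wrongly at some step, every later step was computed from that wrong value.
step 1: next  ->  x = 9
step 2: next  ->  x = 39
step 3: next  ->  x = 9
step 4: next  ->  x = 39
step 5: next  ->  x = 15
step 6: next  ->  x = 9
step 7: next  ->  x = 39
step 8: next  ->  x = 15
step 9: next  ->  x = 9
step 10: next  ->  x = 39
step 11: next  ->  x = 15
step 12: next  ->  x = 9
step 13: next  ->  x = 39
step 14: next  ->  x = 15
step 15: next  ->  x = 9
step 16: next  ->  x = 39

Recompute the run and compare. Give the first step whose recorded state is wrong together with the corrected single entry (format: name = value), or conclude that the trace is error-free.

step 3, x = 15

Step 1: x = (30*36 + 21) mod 42 = 9 — consistent with the trace.
Step 2: x = (30*9 + 21) mod 42 = 39 — matches.
Step 3: x = (30*39 + 21) mod 42 = 15 — first mismatch against the trace.
The earliest wrong entry is at step 3: it should read x = 15.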